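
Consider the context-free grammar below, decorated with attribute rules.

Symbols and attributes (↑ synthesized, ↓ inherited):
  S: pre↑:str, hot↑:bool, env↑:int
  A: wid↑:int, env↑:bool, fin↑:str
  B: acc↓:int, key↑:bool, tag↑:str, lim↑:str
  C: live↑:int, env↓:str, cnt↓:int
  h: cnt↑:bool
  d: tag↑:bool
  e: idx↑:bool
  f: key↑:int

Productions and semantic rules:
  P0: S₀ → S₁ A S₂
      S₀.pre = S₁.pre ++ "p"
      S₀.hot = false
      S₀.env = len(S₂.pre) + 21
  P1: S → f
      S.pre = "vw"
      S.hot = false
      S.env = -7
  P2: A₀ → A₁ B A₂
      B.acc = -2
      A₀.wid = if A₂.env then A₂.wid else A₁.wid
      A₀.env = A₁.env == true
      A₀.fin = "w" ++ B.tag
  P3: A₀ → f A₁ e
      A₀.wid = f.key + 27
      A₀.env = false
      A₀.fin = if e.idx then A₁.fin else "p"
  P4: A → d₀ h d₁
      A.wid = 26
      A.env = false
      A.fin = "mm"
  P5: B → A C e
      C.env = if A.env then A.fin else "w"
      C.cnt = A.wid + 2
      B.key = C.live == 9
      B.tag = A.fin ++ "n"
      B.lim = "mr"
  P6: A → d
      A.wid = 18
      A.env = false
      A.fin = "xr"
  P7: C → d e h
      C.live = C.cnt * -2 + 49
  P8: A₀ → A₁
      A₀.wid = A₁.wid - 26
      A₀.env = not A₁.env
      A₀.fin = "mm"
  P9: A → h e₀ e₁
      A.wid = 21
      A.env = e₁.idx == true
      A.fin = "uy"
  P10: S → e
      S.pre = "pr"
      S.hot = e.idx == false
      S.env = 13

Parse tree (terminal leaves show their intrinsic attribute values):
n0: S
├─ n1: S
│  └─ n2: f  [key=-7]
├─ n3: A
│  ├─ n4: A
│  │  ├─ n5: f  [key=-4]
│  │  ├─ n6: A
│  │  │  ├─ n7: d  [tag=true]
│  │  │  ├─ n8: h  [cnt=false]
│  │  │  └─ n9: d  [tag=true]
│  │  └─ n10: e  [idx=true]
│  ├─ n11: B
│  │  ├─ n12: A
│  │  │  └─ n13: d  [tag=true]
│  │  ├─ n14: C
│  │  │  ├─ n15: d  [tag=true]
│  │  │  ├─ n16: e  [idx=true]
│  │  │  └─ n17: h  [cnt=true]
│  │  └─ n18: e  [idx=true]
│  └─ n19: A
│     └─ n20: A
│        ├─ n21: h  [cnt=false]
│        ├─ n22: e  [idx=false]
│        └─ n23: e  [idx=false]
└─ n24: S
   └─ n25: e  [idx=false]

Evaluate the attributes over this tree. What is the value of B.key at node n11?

true

1. n2.key = -7  [terminal]
2. n1.pre = "vw"  ["vw"]
3. n1.hot = false  [false]
4. n1.env = -7  [-7]
5. n5.key = -4  [terminal]
6. n7.tag = true  [terminal]
7. n8.cnt = false  [terminal]
8. n9.tag = true  [terminal]
9. n6.wid = 26  [26]
10. n6.env = false  [false]
11. n6.fin = "mm"  ["mm"]
12. n10.idx = true  [terminal]
13. n4.wid = 23  [f.key + 27]
14. n4.env = false  [false]
15. n4.fin = "mm"  [if e.idx then A₁.fin else "p"]
16. n11.acc = -2  [-2]
17. n13.tag = true  [terminal]
18. n12.wid = 18  [18]
19. n12.env = false  [false]
20. n12.fin = "xr"  ["xr"]
21. n14.env = "w"  [if A.env then A.fin else "w"]
22. n14.cnt = 20  [A.wid + 2]
23. n15.tag = true  [terminal]
24. n16.idx = true  [terminal]
25. n17.cnt = true  [terminal]
26. n14.live = 9  [C.cnt * -2 + 49]
27. n18.idx = true  [terminal]
28. n11.key = true  [C.live == 9]
29. n11.tag = "xrn"  [A.fin ++ "n"]
30. n11.lim = "mr"  ["mr"]
31. n21.cnt = false  [terminal]
32. n22.idx = false  [terminal]
33. n23.idx = false  [terminal]
34. n20.wid = 21  [21]
35. n20.env = false  [e₁.idx == true]
36. n20.fin = "uy"  ["uy"]
37. n19.wid = -5  [A₁.wid - 26]
38. n19.env = true  [not A₁.env]
39. n19.fin = "mm"  ["mm"]
40. n3.wid = -5  [if A₂.env then A₂.wid else A₁.wid]
41. n3.env = false  [A₁.env == true]
42. n3.fin = "wxrn"  ["w" ++ B.tag]
43. n25.idx = false  [terminal]
44. n24.pre = "pr"  ["pr"]
45. n24.hot = true  [e.idx == false]
46. n24.env = 13  [13]
47. n0.pre = "vwp"  [S₁.pre ++ "p"]
48. n0.hot = false  [false]
49. n0.env = 23  [len(S₂.pre) + 21]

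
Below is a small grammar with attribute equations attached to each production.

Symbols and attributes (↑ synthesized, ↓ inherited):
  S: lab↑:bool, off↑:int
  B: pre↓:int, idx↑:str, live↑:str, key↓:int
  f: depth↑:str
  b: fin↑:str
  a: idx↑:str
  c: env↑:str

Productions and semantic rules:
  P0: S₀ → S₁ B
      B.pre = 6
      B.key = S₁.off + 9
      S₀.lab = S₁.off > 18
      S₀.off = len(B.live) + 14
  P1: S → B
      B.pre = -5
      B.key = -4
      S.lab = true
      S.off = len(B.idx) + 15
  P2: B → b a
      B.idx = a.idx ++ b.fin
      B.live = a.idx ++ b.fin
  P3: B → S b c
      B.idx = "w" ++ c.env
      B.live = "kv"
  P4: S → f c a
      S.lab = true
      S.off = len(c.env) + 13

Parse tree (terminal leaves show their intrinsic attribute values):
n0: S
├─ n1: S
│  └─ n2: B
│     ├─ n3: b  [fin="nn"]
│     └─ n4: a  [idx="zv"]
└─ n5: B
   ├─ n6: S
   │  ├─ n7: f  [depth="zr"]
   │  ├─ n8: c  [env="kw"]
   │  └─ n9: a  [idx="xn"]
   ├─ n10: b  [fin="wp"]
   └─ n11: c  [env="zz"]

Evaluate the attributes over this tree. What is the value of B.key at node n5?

28

1. n2.pre = -5  [-5]
2. n2.key = -4  [-4]
3. n3.fin = "nn"  [terminal]
4. n4.idx = "zv"  [terminal]
5. n2.idx = "zvnn"  [a.idx ++ b.fin]
6. n2.live = "zvnn"  [a.idx ++ b.fin]
7. n1.lab = true  [true]
8. n1.off = 19  [len(B.idx) + 15]
9. n5.pre = 6  [6]
10. n5.key = 28  [S₁.off + 9]
11. n7.depth = "zr"  [terminal]
12. n8.env = "kw"  [terminal]
13. n9.idx = "xn"  [terminal]
14. n6.lab = true  [true]
15. n6.off = 15  [len(c.env) + 13]
16. n10.fin = "wp"  [terminal]
17. n11.env = "zz"  [terminal]
18. n5.idx = "wzz"  ["w" ++ c.env]
19. n5.live = "kv"  ["kv"]
20. n0.lab = true  [S₁.off > 18]
21. n0.off = 16  [len(B.live) + 14]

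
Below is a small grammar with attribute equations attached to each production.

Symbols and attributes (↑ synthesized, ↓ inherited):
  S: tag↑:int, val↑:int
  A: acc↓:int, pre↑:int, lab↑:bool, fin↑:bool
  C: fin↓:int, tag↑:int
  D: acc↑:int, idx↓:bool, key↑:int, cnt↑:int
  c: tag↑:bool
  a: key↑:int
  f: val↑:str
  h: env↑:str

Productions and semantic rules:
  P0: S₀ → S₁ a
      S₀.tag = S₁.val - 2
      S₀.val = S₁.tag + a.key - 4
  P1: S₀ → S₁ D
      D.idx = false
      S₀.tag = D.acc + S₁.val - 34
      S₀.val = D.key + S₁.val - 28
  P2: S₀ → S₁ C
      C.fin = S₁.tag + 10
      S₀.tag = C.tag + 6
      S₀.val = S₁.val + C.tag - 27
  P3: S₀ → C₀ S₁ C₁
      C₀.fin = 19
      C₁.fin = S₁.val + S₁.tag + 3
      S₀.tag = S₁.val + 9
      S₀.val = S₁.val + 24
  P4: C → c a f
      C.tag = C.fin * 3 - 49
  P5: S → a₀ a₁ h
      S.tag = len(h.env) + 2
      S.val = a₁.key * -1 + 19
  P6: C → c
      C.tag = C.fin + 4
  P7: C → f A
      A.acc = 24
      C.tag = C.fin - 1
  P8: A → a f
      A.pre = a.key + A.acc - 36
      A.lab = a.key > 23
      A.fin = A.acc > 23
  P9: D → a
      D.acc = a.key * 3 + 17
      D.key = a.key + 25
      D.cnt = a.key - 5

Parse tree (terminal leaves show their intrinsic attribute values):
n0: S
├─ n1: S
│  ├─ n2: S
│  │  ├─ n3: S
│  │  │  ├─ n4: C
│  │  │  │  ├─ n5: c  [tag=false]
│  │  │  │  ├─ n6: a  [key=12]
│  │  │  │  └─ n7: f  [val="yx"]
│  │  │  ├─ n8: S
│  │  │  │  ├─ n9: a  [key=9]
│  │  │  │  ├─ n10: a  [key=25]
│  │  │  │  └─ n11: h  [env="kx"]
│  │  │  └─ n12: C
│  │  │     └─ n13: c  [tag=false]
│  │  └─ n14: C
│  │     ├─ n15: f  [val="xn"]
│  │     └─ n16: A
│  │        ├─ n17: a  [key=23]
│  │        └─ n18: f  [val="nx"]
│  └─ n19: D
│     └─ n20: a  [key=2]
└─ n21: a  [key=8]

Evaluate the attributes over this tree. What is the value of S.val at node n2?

1. n4.fin = 19  [19]
2. n5.tag = false  [terminal]
3. n6.key = 12  [terminal]
4. n7.val = "yx"  [terminal]
5. n4.tag = 8  [C.fin * 3 - 49]
6. n9.key = 9  [terminal]
7. n10.key = 25  [terminal]
8. n11.env = "kx"  [terminal]
9. n8.tag = 4  [len(h.env) + 2]
10. n8.val = -6  [a₁.key * -1 + 19]
11. n12.fin = 1  [S₁.val + S₁.tag + 3]
12. n13.tag = false  [terminal]
13. n12.tag = 5  [C.fin + 4]
14. n3.tag = 3  [S₁.val + 9]
15. n3.val = 18  [S₁.val + 24]
16. n14.fin = 13  [S₁.tag + 10]
17. n15.val = "xn"  [terminal]
18. n16.acc = 24  [24]
19. n17.key = 23  [terminal]
20. n18.val = "nx"  [terminal]
21. n16.pre = 11  [a.key + A.acc - 36]
22. n16.lab = false  [a.key > 23]
23. n16.fin = true  [A.acc > 23]
24. n14.tag = 12  [C.fin - 1]
25. n2.tag = 18  [C.tag + 6]
26. n2.val = 3  [S₁.val + C.tag - 27]
27. n19.idx = false  [false]
28. n20.key = 2  [terminal]
29. n19.acc = 23  [a.key * 3 + 17]
30. n19.key = 27  [a.key + 25]
31. n19.cnt = -3  [a.key - 5]
32. n1.tag = -8  [D.acc + S₁.val - 34]
33. n1.val = 2  [D.key + S₁.val - 28]
34. n21.key = 8  [terminal]
35. n0.tag = 0  [S₁.val - 2]
36. n0.val = -4  [S₁.tag + a.key - 4]

3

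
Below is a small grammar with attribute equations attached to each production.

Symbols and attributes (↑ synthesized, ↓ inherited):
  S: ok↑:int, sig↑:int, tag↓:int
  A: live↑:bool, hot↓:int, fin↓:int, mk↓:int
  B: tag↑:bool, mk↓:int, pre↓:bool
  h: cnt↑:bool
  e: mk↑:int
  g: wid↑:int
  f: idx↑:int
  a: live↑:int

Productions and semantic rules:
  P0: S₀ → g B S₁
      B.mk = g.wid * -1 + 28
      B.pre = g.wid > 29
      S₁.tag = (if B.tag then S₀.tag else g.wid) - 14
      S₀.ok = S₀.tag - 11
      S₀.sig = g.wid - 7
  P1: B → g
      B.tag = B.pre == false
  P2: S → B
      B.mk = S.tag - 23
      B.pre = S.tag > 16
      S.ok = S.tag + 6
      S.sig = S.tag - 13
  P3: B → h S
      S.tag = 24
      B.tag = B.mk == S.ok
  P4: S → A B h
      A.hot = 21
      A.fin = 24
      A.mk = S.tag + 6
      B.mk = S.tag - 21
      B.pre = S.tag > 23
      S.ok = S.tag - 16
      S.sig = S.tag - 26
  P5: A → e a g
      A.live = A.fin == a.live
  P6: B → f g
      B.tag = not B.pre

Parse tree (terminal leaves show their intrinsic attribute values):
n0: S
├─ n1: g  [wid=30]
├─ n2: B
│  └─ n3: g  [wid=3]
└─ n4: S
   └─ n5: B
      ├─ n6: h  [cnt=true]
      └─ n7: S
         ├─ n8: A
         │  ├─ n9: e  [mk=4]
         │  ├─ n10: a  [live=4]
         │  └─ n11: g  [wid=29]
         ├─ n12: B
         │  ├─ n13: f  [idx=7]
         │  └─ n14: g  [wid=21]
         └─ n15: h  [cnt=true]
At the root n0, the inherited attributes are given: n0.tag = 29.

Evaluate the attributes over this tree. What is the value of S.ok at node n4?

1. n0.tag = 29  [given at root]
2. n1.wid = 30  [terminal]
3. n2.mk = -2  [g.wid * -1 + 28]
4. n2.pre = true  [g.wid > 29]
5. n3.wid = 3  [terminal]
6. n2.tag = false  [B.pre == false]
7. n4.tag = 16  [(if B.tag then S₀.tag else g.wid) - 14]
8. n5.mk = -7  [S.tag - 23]
9. n5.pre = false  [S.tag > 16]
10. n6.cnt = true  [terminal]
11. n7.tag = 24  [24]
12. n8.hot = 21  [21]
13. n8.fin = 24  [24]
14. n8.mk = 30  [S.tag + 6]
15. n9.mk = 4  [terminal]
16. n10.live = 4  [terminal]
17. n11.wid = 29  [terminal]
18. n8.live = false  [A.fin == a.live]
19. n12.mk = 3  [S.tag - 21]
20. n12.pre = true  [S.tag > 23]
21. n13.idx = 7  [terminal]
22. n14.wid = 21  [terminal]
23. n12.tag = false  [not B.pre]
24. n15.cnt = true  [terminal]
25. n7.ok = 8  [S.tag - 16]
26. n7.sig = -2  [S.tag - 26]
27. n5.tag = false  [B.mk == S.ok]
28. n4.ok = 22  [S.tag + 6]
29. n4.sig = 3  [S.tag - 13]
30. n0.ok = 18  [S₀.tag - 11]
31. n0.sig = 23  [g.wid - 7]

22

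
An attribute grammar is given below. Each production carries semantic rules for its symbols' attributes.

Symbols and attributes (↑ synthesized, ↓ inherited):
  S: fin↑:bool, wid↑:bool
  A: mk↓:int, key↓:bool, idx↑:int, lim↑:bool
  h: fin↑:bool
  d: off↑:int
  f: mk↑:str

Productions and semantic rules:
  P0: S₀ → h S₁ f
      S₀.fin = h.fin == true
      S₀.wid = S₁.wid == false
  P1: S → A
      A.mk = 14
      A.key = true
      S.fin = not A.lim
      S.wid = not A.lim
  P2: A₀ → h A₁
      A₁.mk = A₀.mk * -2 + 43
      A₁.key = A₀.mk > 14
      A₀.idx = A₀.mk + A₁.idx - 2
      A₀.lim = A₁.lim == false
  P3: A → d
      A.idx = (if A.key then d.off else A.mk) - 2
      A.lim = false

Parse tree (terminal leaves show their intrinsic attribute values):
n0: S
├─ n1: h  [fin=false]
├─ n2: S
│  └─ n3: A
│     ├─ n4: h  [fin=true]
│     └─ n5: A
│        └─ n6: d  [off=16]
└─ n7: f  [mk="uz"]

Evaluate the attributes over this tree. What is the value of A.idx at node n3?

25

1. n1.fin = false  [terminal]
2. n3.mk = 14  [14]
3. n3.key = true  [true]
4. n4.fin = true  [terminal]
5. n5.mk = 15  [A₀.mk * -2 + 43]
6. n5.key = false  [A₀.mk > 14]
7. n6.off = 16  [terminal]
8. n5.idx = 13  [(if A.key then d.off else A.mk) - 2]
9. n5.lim = false  [false]
10. n3.idx = 25  [A₀.mk + A₁.idx - 2]
11. n3.lim = true  [A₁.lim == false]
12. n2.fin = false  [not A.lim]
13. n2.wid = false  [not A.lim]
14. n7.mk = "uz"  [terminal]
15. n0.fin = false  [h.fin == true]
16. n0.wid = true  [S₁.wid == false]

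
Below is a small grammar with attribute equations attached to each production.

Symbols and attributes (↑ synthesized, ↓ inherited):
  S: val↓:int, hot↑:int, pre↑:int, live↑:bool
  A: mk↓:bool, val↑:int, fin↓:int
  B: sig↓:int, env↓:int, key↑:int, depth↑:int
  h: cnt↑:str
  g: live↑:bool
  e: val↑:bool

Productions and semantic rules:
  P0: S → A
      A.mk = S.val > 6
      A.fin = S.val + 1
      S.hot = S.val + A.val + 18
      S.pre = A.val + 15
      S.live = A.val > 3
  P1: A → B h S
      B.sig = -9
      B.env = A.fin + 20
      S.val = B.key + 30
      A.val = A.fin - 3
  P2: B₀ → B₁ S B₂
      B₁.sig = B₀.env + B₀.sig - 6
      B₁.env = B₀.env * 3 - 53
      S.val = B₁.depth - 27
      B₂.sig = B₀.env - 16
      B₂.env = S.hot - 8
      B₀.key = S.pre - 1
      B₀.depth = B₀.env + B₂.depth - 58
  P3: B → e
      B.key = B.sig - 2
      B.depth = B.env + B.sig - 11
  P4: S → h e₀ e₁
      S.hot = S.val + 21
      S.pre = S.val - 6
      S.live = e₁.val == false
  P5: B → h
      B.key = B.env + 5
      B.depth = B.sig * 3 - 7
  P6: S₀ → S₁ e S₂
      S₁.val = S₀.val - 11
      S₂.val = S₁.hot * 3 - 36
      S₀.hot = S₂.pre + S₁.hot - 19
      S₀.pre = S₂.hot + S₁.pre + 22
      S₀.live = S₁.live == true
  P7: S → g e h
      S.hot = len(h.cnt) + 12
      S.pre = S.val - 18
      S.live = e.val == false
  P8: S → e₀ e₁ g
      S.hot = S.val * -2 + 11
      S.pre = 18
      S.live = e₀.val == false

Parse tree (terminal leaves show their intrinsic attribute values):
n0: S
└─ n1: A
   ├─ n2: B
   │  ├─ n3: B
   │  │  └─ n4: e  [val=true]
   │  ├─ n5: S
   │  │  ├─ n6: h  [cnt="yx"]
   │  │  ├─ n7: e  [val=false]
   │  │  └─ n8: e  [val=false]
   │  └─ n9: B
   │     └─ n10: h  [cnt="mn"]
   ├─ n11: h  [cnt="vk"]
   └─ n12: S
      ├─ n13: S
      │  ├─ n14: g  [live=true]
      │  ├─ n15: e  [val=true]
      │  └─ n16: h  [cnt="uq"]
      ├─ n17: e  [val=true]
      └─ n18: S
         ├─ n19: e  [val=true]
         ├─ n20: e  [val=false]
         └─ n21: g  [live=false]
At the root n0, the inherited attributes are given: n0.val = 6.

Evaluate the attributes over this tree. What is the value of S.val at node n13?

1. n0.val = 6  [given at root]
2. n1.mk = false  [S.val > 6]
3. n1.fin = 7  [S.val + 1]
4. n2.sig = -9  [-9]
5. n2.env = 27  [A.fin + 20]
6. n3.sig = 12  [B₀.env + B₀.sig - 6]
7. n3.env = 28  [B₀.env * 3 - 53]
8. n4.val = true  [terminal]
9. n3.key = 10  [B.sig - 2]
10. n3.depth = 29  [B.env + B.sig - 11]
11. n5.val = 2  [B₁.depth - 27]
12. n6.cnt = "yx"  [terminal]
13. n7.val = false  [terminal]
14. n8.val = false  [terminal]
15. n5.hot = 23  [S.val + 21]
16. n5.pre = -4  [S.val - 6]
17. n5.live = true  [e₁.val == false]
18. n9.sig = 11  [B₀.env - 16]
19. n9.env = 15  [S.hot - 8]
20. n10.cnt = "mn"  [terminal]
21. n9.key = 20  [B.env + 5]
22. n9.depth = 26  [B.sig * 3 - 7]
23. n2.key = -5  [S.pre - 1]
24. n2.depth = -5  [B₀.env + B₂.depth - 58]
25. n11.cnt = "vk"  [terminal]
26. n12.val = 25  [B.key + 30]
27. n13.val = 14  [S₀.val - 11]
28. n14.live = true  [terminal]
29. n15.val = true  [terminal]
30. n16.cnt = "uq"  [terminal]
31. n13.hot = 14  [len(h.cnt) + 12]
32. n13.pre = -4  [S.val - 18]
33. n13.live = false  [e.val == false]
34. n17.val = true  [terminal]
35. n18.val = 6  [S₁.hot * 3 - 36]
36. n19.val = true  [terminal]
37. n20.val = false  [terminal]
38. n21.live = false  [terminal]
39. n18.hot = -1  [S.val * -2 + 11]
40. n18.pre = 18  [18]
41. n18.live = false  [e₀.val == false]
42. n12.hot = 13  [S₂.pre + S₁.hot - 19]
43. n12.pre = 17  [S₂.hot + S₁.pre + 22]
44. n12.live = false  [S₁.live == true]
45. n1.val = 4  [A.fin - 3]
46. n0.hot = 28  [S.val + A.val + 18]
47. n0.pre = 19  [A.val + 15]
48. n0.live = true  [A.val > 3]

14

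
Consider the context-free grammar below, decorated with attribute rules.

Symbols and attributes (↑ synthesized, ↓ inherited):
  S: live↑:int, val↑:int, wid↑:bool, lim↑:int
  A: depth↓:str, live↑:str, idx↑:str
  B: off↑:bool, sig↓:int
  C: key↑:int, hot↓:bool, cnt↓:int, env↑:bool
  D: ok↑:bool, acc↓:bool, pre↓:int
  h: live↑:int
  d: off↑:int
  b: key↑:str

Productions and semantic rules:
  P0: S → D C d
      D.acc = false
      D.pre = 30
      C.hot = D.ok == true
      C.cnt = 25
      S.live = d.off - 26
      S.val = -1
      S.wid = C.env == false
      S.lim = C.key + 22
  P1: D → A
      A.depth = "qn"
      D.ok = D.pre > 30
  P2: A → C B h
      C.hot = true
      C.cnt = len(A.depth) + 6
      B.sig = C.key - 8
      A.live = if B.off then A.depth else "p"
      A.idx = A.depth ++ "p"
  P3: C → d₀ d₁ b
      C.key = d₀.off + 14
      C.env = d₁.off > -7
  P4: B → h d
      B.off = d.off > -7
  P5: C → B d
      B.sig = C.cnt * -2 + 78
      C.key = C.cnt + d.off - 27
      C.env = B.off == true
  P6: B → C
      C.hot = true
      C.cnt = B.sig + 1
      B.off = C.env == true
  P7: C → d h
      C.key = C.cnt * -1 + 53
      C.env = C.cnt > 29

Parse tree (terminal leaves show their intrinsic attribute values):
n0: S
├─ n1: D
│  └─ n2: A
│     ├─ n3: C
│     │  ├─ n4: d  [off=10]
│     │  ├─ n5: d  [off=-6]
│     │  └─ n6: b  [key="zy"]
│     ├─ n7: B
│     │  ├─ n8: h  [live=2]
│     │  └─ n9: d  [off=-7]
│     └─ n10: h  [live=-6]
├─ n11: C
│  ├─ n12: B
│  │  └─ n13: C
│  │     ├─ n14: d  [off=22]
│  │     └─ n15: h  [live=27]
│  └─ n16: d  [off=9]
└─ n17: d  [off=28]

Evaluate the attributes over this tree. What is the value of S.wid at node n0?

1. n1.acc = false  [false]
2. n1.pre = 30  [30]
3. n2.depth = "qn"  ["qn"]
4. n3.hot = true  [true]
5. n3.cnt = 8  [len(A.depth) + 6]
6. n4.off = 10  [terminal]
7. n5.off = -6  [terminal]
8. n6.key = "zy"  [terminal]
9. n3.key = 24  [d₀.off + 14]
10. n3.env = true  [d₁.off > -7]
11. n7.sig = 16  [C.key - 8]
12. n8.live = 2  [terminal]
13. n9.off = -7  [terminal]
14. n7.off = false  [d.off > -7]
15. n10.live = -6  [terminal]
16. n2.live = "p"  [if B.off then A.depth else "p"]
17. n2.idx = "qnp"  [A.depth ++ "p"]
18. n1.ok = false  [D.pre > 30]
19. n11.hot = false  [D.ok == true]
20. n11.cnt = 25  [25]
21. n12.sig = 28  [C.cnt * -2 + 78]
22. n13.hot = true  [true]
23. n13.cnt = 29  [B.sig + 1]
24. n14.off = 22  [terminal]
25. n15.live = 27  [terminal]
26. n13.key = 24  [C.cnt * -1 + 53]
27. n13.env = false  [C.cnt > 29]
28. n12.off = false  [C.env == true]
29. n16.off = 9  [terminal]
30. n11.key = 7  [C.cnt + d.off - 27]
31. n11.env = false  [B.off == true]
32. n17.off = 28  [terminal]
33. n0.live = 2  [d.off - 26]
34. n0.val = -1  [-1]
35. n0.wid = true  [C.env == false]
36. n0.lim = 29  [C.key + 22]

true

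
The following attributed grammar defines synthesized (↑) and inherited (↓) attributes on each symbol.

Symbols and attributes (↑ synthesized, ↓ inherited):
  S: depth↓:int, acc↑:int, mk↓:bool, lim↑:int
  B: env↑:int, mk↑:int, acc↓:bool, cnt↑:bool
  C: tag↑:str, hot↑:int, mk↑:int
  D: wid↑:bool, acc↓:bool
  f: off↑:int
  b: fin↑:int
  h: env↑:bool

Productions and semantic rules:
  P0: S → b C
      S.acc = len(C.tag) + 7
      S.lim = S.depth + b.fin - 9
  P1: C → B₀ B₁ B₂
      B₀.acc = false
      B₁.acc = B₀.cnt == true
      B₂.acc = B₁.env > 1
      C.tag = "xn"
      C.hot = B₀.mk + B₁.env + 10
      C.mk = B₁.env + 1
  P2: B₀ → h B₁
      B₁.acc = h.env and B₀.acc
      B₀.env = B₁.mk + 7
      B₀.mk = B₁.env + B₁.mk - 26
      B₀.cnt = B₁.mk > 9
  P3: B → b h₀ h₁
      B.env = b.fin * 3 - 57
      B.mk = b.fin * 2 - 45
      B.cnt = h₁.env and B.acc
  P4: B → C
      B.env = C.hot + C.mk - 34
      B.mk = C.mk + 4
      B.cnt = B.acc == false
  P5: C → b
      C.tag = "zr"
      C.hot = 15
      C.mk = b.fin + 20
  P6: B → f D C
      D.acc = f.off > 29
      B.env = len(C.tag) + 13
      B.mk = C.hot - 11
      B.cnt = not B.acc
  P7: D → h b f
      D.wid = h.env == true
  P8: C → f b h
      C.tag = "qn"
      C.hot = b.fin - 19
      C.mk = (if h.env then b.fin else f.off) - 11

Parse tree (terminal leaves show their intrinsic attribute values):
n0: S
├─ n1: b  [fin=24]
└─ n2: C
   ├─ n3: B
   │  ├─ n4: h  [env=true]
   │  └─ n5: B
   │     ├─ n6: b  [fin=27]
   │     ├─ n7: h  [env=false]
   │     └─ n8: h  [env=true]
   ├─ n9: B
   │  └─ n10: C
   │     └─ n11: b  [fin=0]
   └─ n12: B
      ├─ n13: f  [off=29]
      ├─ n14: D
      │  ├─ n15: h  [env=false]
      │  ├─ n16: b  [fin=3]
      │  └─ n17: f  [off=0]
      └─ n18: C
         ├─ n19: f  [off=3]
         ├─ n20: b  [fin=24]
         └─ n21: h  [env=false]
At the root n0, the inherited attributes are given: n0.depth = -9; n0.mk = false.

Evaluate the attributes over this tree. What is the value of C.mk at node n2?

2

1. n0.depth = -9  [given at root]
2. n0.mk = false  [given at root]
3. n1.fin = 24  [terminal]
4. n3.acc = false  [false]
5. n4.env = true  [terminal]
6. n5.acc = false  [h.env and B₀.acc]
7. n6.fin = 27  [terminal]
8. n7.env = false  [terminal]
9. n8.env = true  [terminal]
10. n5.env = 24  [b.fin * 3 - 57]
11. n5.mk = 9  [b.fin * 2 - 45]
12. n5.cnt = false  [h₁.env and B.acc]
13. n3.env = 16  [B₁.mk + 7]
14. n3.mk = 7  [B₁.env + B₁.mk - 26]
15. n3.cnt = false  [B₁.mk > 9]
16. n9.acc = false  [B₀.cnt == true]
17. n11.fin = 0  [terminal]
18. n10.tag = "zr"  ["zr"]
19. n10.hot = 15  [15]
20. n10.mk = 20  [b.fin + 20]
21. n9.env = 1  [C.hot + C.mk - 34]
22. n9.mk = 24  [C.mk + 4]
23. n9.cnt = true  [B.acc == false]
24. n12.acc = false  [B₁.env > 1]
25. n13.off = 29  [terminal]
26. n14.acc = false  [f.off > 29]
27. n15.env = false  [terminal]
28. n16.fin = 3  [terminal]
29. n17.off = 0  [terminal]
30. n14.wid = false  [h.env == true]
31. n19.off = 3  [terminal]
32. n20.fin = 24  [terminal]
33. n21.env = false  [terminal]
34. n18.tag = "qn"  ["qn"]
35. n18.hot = 5  [b.fin - 19]
36. n18.mk = -8  [(if h.env then b.fin else f.off) - 11]
37. n12.env = 15  [len(C.tag) + 13]
38. n12.mk = -6  [C.hot - 11]
39. n12.cnt = true  [not B.acc]
40. n2.tag = "xn"  ["xn"]
41. n2.hot = 18  [B₀.mk + B₁.env + 10]
42. n2.mk = 2  [B₁.env + 1]
43. n0.acc = 9  [len(C.tag) + 7]
44. n0.lim = 6  [S.depth + b.fin - 9]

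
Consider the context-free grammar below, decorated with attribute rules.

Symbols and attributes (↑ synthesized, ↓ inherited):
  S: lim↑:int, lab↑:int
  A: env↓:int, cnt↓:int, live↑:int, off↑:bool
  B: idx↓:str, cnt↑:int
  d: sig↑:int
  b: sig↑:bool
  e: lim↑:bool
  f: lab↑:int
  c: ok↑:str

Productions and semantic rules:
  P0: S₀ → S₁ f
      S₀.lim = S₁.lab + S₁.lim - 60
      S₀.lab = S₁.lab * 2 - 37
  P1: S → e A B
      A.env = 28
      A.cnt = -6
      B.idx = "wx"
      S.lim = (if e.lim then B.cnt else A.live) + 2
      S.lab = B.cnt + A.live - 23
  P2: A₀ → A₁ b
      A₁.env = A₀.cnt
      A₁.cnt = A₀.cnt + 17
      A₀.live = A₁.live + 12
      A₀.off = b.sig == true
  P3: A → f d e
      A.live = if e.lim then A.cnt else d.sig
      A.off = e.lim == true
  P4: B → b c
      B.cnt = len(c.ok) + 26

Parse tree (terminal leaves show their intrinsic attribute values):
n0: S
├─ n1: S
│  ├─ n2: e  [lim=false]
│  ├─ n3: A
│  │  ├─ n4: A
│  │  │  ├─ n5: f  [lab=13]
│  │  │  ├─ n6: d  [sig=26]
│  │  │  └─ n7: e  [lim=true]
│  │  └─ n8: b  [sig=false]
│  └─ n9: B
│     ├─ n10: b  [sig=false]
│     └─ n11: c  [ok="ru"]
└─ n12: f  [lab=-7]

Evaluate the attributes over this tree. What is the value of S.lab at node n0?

1. n2.lim = false  [terminal]
2. n3.env = 28  [28]
3. n3.cnt = -6  [-6]
4. n4.env = -6  [A₀.cnt]
5. n4.cnt = 11  [A₀.cnt + 17]
6. n5.lab = 13  [terminal]
7. n6.sig = 26  [terminal]
8. n7.lim = true  [terminal]
9. n4.live = 11  [if e.lim then A.cnt else d.sig]
10. n4.off = true  [e.lim == true]
11. n8.sig = false  [terminal]
12. n3.live = 23  [A₁.live + 12]
13. n3.off = false  [b.sig == true]
14. n9.idx = "wx"  ["wx"]
15. n10.sig = false  [terminal]
16. n11.ok = "ru"  [terminal]
17. n9.cnt = 28  [len(c.ok) + 26]
18. n1.lim = 25  [(if e.lim then B.cnt else A.live) + 2]
19. n1.lab = 28  [B.cnt + A.live - 23]
20. n12.lab = -7  [terminal]
21. n0.lim = -7  [S₁.lab + S₁.lim - 60]
22. n0.lab = 19  [S₁.lab * 2 - 37]

19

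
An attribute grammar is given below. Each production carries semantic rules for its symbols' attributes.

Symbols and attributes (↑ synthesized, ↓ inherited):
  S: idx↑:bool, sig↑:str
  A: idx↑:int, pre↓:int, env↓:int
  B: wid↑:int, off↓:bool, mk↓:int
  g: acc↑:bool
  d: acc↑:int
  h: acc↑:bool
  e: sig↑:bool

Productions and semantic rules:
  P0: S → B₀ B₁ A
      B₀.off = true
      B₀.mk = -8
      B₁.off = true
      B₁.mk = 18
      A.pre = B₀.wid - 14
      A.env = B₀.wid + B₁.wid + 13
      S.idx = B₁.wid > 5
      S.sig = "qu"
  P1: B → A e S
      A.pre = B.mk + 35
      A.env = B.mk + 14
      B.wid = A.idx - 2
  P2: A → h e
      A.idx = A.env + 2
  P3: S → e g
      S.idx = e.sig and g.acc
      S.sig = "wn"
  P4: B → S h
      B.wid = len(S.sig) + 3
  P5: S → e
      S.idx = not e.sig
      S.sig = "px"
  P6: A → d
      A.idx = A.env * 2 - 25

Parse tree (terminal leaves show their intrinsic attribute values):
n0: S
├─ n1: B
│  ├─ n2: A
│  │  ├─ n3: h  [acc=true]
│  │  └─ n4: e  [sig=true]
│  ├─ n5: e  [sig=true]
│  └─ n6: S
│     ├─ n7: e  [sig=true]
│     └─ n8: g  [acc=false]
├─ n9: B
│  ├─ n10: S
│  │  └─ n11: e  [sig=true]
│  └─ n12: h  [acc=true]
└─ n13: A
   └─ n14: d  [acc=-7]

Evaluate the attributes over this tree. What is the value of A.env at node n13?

1. n1.off = true  [true]
2. n1.mk = -8  [-8]
3. n2.pre = 27  [B.mk + 35]
4. n2.env = 6  [B.mk + 14]
5. n3.acc = true  [terminal]
6. n4.sig = true  [terminal]
7. n2.idx = 8  [A.env + 2]
8. n5.sig = true  [terminal]
9. n7.sig = true  [terminal]
10. n8.acc = false  [terminal]
11. n6.idx = false  [e.sig and g.acc]
12. n6.sig = "wn"  ["wn"]
13. n1.wid = 6  [A.idx - 2]
14. n9.off = true  [true]
15. n9.mk = 18  [18]
16. n11.sig = true  [terminal]
17. n10.idx = false  [not e.sig]
18. n10.sig = "px"  ["px"]
19. n12.acc = true  [terminal]
20. n9.wid = 5  [len(S.sig) + 3]
21. n13.pre = -8  [B₀.wid - 14]
22. n13.env = 24  [B₀.wid + B₁.wid + 13]
23. n14.acc = -7  [terminal]
24. n13.idx = 23  [A.env * 2 - 25]
25. n0.idx = false  [B₁.wid > 5]
26. n0.sig = "qu"  ["qu"]

24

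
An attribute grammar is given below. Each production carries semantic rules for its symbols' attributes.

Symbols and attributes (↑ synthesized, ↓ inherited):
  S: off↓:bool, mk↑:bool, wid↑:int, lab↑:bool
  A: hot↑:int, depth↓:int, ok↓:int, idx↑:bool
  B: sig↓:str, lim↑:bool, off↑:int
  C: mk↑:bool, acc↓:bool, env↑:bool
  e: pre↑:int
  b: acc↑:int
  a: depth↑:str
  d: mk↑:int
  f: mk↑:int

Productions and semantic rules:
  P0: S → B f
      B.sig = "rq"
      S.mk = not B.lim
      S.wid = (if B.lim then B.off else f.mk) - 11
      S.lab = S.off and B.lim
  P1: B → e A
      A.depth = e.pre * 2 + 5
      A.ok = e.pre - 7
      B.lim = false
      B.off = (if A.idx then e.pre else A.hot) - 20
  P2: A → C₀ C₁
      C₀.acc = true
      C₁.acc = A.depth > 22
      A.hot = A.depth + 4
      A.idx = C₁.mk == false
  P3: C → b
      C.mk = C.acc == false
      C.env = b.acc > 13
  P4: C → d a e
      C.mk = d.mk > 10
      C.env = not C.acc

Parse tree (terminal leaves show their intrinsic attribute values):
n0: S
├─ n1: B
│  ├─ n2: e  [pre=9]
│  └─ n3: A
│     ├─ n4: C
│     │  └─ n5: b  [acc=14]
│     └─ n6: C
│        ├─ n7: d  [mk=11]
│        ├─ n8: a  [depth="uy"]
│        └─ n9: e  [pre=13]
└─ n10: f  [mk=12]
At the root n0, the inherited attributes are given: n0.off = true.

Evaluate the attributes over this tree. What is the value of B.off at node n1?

1. n0.off = true  [given at root]
2. n1.sig = "rq"  ["rq"]
3. n2.pre = 9  [terminal]
4. n3.depth = 23  [e.pre * 2 + 5]
5. n3.ok = 2  [e.pre - 7]
6. n4.acc = true  [true]
7. n5.acc = 14  [terminal]
8. n4.mk = false  [C.acc == false]
9. n4.env = true  [b.acc > 13]
10. n6.acc = true  [A.depth > 22]
11. n7.mk = 11  [terminal]
12. n8.depth = "uy"  [terminal]
13. n9.pre = 13  [terminal]
14. n6.mk = true  [d.mk > 10]
15. n6.env = false  [not C.acc]
16. n3.hot = 27  [A.depth + 4]
17. n3.idx = false  [C₁.mk == false]
18. n1.lim = false  [false]
19. n1.off = 7  [(if A.idx then e.pre else A.hot) - 20]
20. n10.mk = 12  [terminal]
21. n0.mk = true  [not B.lim]
22. n0.wid = 1  [(if B.lim then B.off else f.mk) - 11]
23. n0.lab = false  [S.off and B.lim]

7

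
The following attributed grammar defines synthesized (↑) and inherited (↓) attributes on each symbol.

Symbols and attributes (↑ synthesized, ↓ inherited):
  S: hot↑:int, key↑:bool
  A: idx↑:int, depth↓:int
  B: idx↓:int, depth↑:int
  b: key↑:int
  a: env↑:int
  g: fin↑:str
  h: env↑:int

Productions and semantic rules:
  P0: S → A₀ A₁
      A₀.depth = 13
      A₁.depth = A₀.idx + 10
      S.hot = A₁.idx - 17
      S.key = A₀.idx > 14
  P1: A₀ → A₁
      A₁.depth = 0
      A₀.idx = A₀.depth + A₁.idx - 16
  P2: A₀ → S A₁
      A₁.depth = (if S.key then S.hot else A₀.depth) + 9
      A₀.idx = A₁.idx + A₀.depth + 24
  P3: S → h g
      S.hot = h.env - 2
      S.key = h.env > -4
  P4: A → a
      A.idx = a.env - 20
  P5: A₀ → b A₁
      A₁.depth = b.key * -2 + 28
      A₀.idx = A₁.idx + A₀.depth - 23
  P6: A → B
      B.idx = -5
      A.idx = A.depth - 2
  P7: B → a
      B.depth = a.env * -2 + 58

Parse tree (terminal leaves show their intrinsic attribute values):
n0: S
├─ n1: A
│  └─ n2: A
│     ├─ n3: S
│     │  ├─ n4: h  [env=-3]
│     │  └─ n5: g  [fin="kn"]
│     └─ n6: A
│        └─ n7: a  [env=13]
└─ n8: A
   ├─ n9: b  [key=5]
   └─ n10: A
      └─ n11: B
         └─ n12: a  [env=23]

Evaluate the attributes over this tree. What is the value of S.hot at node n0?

1. n1.depth = 13  [13]
2. n2.depth = 0  [0]
3. n4.env = -3  [terminal]
4. n5.fin = "kn"  [terminal]
5. n3.hot = -5  [h.env - 2]
6. n3.key = true  [h.env > -4]
7. n6.depth = 4  [(if S.key then S.hot else A₀.depth) + 9]
8. n7.env = 13  [terminal]
9. n6.idx = -7  [a.env - 20]
10. n2.idx = 17  [A₁.idx + A₀.depth + 24]
11. n1.idx = 14  [A₀.depth + A₁.idx - 16]
12. n8.depth = 24  [A₀.idx + 10]
13. n9.key = 5  [terminal]
14. n10.depth = 18  [b.key * -2 + 28]
15. n11.idx = -5  [-5]
16. n12.env = 23  [terminal]
17. n11.depth = 12  [a.env * -2 + 58]
18. n10.idx = 16  [A.depth - 2]
19. n8.idx = 17  [A₁.idx + A₀.depth - 23]
20. n0.hot = 0  [A₁.idx - 17]
21. n0.key = false  [A₀.idx > 14]

0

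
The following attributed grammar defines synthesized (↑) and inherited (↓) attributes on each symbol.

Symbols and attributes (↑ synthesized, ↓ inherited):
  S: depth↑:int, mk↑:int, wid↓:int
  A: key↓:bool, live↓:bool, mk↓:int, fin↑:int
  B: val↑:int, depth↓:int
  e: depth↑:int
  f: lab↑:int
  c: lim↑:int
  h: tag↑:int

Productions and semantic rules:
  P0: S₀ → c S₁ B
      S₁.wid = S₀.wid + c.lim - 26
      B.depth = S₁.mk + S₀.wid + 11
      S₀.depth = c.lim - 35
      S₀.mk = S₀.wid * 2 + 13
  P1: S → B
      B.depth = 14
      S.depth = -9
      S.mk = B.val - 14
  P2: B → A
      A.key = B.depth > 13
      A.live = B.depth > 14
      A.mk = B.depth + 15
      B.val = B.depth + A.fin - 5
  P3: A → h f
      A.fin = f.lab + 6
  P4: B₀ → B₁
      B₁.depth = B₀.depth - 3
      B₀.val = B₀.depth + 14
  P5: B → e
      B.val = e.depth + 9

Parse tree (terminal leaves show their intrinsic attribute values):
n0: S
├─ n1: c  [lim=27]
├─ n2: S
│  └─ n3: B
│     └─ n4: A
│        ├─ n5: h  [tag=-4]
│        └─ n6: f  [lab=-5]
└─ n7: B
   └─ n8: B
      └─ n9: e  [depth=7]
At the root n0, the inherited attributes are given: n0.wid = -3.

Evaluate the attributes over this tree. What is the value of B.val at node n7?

18

1. n0.wid = -3  [given at root]
2. n1.lim = 27  [terminal]
3. n2.wid = -2  [S₀.wid + c.lim - 26]
4. n3.depth = 14  [14]
5. n4.key = true  [B.depth > 13]
6. n4.live = false  [B.depth > 14]
7. n4.mk = 29  [B.depth + 15]
8. n5.tag = -4  [terminal]
9. n6.lab = -5  [terminal]
10. n4.fin = 1  [f.lab + 6]
11. n3.val = 10  [B.depth + A.fin - 5]
12. n2.depth = -9  [-9]
13. n2.mk = -4  [B.val - 14]
14. n7.depth = 4  [S₁.mk + S₀.wid + 11]
15. n8.depth = 1  [B₀.depth - 3]
16. n9.depth = 7  [terminal]
17. n8.val = 16  [e.depth + 9]
18. n7.val = 18  [B₀.depth + 14]
19. n0.depth = -8  [c.lim - 35]
20. n0.mk = 7  [S₀.wid * 2 + 13]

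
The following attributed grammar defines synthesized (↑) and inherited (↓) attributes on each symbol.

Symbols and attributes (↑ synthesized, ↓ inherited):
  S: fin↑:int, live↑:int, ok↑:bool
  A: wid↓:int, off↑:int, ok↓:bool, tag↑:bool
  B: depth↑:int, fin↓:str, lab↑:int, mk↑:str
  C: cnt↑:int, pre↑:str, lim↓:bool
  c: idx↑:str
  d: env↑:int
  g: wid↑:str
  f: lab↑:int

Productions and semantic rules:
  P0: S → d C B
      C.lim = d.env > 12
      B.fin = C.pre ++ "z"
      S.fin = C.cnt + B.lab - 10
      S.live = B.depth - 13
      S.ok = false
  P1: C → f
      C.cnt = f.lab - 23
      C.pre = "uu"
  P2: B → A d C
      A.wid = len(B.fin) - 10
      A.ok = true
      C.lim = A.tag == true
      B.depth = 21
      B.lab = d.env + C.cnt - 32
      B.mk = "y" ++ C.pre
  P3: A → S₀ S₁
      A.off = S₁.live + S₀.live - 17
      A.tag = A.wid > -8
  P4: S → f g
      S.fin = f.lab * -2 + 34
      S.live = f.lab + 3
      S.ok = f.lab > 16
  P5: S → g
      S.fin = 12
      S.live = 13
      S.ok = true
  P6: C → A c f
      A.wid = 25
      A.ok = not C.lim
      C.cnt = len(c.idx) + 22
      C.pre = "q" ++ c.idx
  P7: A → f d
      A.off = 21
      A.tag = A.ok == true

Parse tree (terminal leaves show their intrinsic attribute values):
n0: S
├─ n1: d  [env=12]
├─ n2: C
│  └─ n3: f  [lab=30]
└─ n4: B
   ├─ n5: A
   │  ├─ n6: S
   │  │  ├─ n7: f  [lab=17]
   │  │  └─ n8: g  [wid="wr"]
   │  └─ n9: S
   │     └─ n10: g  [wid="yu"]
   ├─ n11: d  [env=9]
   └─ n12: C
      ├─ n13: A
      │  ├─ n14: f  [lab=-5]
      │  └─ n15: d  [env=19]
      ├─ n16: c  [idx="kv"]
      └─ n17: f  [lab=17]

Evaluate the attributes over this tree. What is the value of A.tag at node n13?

false

1. n1.env = 12  [terminal]
2. n2.lim = false  [d.env > 12]
3. n3.lab = 30  [terminal]
4. n2.cnt = 7  [f.lab - 23]
5. n2.pre = "uu"  ["uu"]
6. n4.fin = "uuz"  [C.pre ++ "z"]
7. n5.wid = -7  [len(B.fin) - 10]
8. n5.ok = true  [true]
9. n7.lab = 17  [terminal]
10. n8.wid = "wr"  [terminal]
11. n6.fin = 0  [f.lab * -2 + 34]
12. n6.live = 20  [f.lab + 3]
13. n6.ok = true  [f.lab > 16]
14. n10.wid = "yu"  [terminal]
15. n9.fin = 12  [12]
16. n9.live = 13  [13]
17. n9.ok = true  [true]
18. n5.off = 16  [S₁.live + S₀.live - 17]
19. n5.tag = true  [A.wid > -8]
20. n11.env = 9  [terminal]
21. n12.lim = true  [A.tag == true]
22. n13.wid = 25  [25]
23. n13.ok = false  [not C.lim]
24. n14.lab = -5  [terminal]
25. n15.env = 19  [terminal]
26. n13.off = 21  [21]
27. n13.tag = false  [A.ok == true]
28. n16.idx = "kv"  [terminal]
29. n17.lab = 17  [terminal]
30. n12.cnt = 24  [len(c.idx) + 22]
31. n12.pre = "qkv"  ["q" ++ c.idx]
32. n4.depth = 21  [21]
33. n4.lab = 1  [d.env + C.cnt - 32]
34. n4.mk = "yqkv"  ["y" ++ C.pre]
35. n0.fin = -2  [C.cnt + B.lab - 10]
36. n0.live = 8  [B.depth - 13]
37. n0.ok = false  [false]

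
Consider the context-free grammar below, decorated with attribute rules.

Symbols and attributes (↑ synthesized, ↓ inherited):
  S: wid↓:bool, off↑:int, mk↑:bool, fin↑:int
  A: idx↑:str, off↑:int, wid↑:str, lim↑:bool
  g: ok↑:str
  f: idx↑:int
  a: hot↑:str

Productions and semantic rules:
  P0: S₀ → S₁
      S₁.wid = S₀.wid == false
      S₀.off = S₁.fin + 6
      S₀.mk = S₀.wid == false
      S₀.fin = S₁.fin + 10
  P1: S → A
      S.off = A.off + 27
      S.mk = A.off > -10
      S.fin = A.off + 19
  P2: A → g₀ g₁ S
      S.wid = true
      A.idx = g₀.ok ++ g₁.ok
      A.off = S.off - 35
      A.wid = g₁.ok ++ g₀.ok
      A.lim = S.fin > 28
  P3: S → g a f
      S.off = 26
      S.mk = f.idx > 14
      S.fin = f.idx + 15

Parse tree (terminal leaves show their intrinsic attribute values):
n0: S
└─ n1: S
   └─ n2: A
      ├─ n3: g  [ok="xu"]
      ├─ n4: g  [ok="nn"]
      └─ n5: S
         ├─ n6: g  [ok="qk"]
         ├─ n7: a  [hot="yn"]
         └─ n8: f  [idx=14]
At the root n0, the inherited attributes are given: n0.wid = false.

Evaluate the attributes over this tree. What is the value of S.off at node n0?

16

1. n0.wid = false  [given at root]
2. n1.wid = true  [S₀.wid == false]
3. n3.ok = "xu"  [terminal]
4. n4.ok = "nn"  [terminal]
5. n5.wid = true  [true]
6. n6.ok = "qk"  [terminal]
7. n7.hot = "yn"  [terminal]
8. n8.idx = 14  [terminal]
9. n5.off = 26  [26]
10. n5.mk = false  [f.idx > 14]
11. n5.fin = 29  [f.idx + 15]
12. n2.idx = "xunn"  [g₀.ok ++ g₁.ok]
13. n2.off = -9  [S.off - 35]
14. n2.wid = "nnxu"  [g₁.ok ++ g₀.ok]
15. n2.lim = true  [S.fin > 28]
16. n1.off = 18  [A.off + 27]
17. n1.mk = true  [A.off > -10]
18. n1.fin = 10  [A.off + 19]
19. n0.off = 16  [S₁.fin + 6]
20. n0.mk = true  [S₀.wid == false]
21. n0.fin = 20  [S₁.fin + 10]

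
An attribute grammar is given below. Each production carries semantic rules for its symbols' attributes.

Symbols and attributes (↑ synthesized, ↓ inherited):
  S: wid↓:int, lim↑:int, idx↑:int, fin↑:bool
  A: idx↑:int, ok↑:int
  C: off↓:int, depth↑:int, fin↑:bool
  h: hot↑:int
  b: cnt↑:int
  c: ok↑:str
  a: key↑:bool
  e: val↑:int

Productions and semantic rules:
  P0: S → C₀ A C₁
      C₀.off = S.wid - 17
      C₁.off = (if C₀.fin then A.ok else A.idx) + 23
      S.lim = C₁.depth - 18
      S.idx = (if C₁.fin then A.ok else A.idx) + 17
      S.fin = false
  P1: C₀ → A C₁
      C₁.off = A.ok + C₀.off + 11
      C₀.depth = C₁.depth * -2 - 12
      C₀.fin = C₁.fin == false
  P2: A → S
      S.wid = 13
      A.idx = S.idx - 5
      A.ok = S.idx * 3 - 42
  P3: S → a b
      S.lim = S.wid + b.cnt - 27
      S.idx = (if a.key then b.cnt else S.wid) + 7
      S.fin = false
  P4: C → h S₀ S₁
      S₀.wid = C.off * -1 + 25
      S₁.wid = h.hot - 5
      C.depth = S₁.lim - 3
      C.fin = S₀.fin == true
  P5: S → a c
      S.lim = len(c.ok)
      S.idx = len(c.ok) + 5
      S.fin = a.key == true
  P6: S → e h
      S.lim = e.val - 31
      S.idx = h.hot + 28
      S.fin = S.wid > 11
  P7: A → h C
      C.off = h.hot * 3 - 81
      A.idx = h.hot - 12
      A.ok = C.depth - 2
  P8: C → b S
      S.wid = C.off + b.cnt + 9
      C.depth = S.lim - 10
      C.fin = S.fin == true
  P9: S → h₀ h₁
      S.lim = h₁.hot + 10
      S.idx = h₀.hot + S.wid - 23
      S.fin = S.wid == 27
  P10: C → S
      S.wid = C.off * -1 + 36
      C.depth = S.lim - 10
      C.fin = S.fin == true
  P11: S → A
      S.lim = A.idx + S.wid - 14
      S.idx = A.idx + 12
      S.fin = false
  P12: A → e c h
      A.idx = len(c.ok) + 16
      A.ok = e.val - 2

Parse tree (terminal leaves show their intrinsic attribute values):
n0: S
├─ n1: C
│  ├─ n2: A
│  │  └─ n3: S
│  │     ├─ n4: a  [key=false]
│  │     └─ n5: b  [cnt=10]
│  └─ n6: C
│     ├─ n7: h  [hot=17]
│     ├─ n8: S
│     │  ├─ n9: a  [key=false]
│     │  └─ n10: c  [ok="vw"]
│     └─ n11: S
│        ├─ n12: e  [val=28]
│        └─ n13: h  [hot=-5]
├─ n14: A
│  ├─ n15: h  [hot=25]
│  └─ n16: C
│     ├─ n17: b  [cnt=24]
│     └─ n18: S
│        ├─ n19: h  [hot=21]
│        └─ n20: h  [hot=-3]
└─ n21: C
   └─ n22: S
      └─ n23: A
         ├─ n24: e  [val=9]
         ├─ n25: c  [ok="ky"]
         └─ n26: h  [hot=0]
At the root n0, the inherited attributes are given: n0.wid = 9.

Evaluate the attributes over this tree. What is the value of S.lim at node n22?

22

1. n0.wid = 9  [given at root]
2. n1.off = -8  [S.wid - 17]
3. n3.wid = 13  [13]
4. n4.key = false  [terminal]
5. n5.cnt = 10  [terminal]
6. n3.lim = -4  [S.wid + b.cnt - 27]
7. n3.idx = 20  [(if a.key then b.cnt else S.wid) + 7]
8. n3.fin = false  [false]
9. n2.idx = 15  [S.idx - 5]
10. n2.ok = 18  [S.idx * 3 - 42]
11. n6.off = 21  [A.ok + C₀.off + 11]
12. n7.hot = 17  [terminal]
13. n8.wid = 4  [C.off * -1 + 25]
14. n9.key = false  [terminal]
15. n10.ok = "vw"  [terminal]
16. n8.lim = 2  [len(c.ok)]
17. n8.idx = 7  [len(c.ok) + 5]
18. n8.fin = false  [a.key == true]
19. n11.wid = 12  [h.hot - 5]
20. n12.val = 28  [terminal]
21. n13.hot = -5  [terminal]
22. n11.lim = -3  [e.val - 31]
23. n11.idx = 23  [h.hot + 28]
24. n11.fin = true  [S.wid > 11]
25. n6.depth = -6  [S₁.lim - 3]
26. n6.fin = false  [S₀.fin == true]
27. n1.depth = 0  [C₁.depth * -2 - 12]
28. n1.fin = true  [C₁.fin == false]
29. n15.hot = 25  [terminal]
30. n16.off = -6  [h.hot * 3 - 81]
31. n17.cnt = 24  [terminal]
32. n18.wid = 27  [C.off + b.cnt + 9]
33. n19.hot = 21  [terminal]
34. n20.hot = -3  [terminal]
35. n18.lim = 7  [h₁.hot + 10]
36. n18.idx = 25  [h₀.hot + S.wid - 23]
37. n18.fin = true  [S.wid == 27]
38. n16.depth = -3  [S.lim - 10]
39. n16.fin = true  [S.fin == true]
40. n14.idx = 13  [h.hot - 12]
41. n14.ok = -5  [C.depth - 2]
42. n21.off = 18  [(if C₀.fin then A.ok else A.idx) + 23]
43. n22.wid = 18  [C.off * -1 + 36]
44. n24.val = 9  [terminal]
45. n25.ok = "ky"  [terminal]
46. n26.hot = 0  [terminal]
47. n23.idx = 18  [len(c.ok) + 16]
48. n23.ok = 7  [e.val - 2]
49. n22.lim = 22  [A.idx + S.wid - 14]
50. n22.idx = 30  [A.idx + 12]
51. n22.fin = false  [false]
52. n21.depth = 12  [S.lim - 10]
53. n21.fin = false  [S.fin == true]
54. n0.lim = -6  [C₁.depth - 18]
55. n0.idx = 30  [(if C₁.fin then A.ok else A.idx) + 17]
56. n0.fin = false  [false]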